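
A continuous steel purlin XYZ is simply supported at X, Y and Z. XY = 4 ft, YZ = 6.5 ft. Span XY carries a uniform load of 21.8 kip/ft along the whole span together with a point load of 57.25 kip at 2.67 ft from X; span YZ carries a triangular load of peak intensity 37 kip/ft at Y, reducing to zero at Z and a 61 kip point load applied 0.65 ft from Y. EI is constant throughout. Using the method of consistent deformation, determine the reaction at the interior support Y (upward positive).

R_Y = 264.6 kip

Take M_Y as the redundant. Released structure: two simple spans XY and YZ with a hinge at Y.
Discontinuity in slope at Y on the released structure — sum the simple-span end rotations:
  span XY: UDL 21.8: wL³/(24EI) = 58.13/EI
  span XY: point load 57.25 at a = 2.67: Pab(L + a)/(6LEI) = 56.5/EI
  span YZ: triangular load, peak 37: w₀L³/(45EI) = 225.8/EI
  span YZ: point load 61 at a = 0.65: Pab(L + b)/(6LEI) = 73.45/EI
  relative rotation θ_0 = (114.6 + 299.3)/EI = 413.9/EI
A unit hogging moment at Y produces rotation L₁/(3EI) + L₂/(3EI) = 3.5/EI.
Slope continuity at Y: θ_0 = M_Y·3.5/EI, so M_Y = 413.9/3.5 = 118.3 kip·ft (hogging).
Span XY, ΣM about X with M_Y applied at Y: R_Y^{XY}·4 = 327.3 + 118.3, so R_Y^{XY} = 111.4 kip and R_X = 144.4 − 111.4 = 33.07 kip.
Span YZ, ΣM about Z: R_Y^{YZ}·6.5 = 877.9 + 118.3, so R_Y^{YZ} = 153.3 kip and R_Z = 181.2 − 153.3 = 27.99 kip.
R_Y = 111.4 + 153.3 = 264.6 kip.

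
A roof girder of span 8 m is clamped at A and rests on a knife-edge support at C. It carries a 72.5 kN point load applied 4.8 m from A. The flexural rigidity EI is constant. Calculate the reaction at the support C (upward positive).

R_C = 31.32 kN

Release the roller at C. Primary structure: cantilever fixed at A.
Deflection at C on the released cantilever, summing each load's contribution:
  point load 72.5 at a = 4.8: Pa²(3L − a)/(6EI) = 5345/EI
Tip deflection under a unit load at C: L³/(3EI) = 170.7/EI.
The prop prevents deflection at C: R_C = δ_0/δ_{CC} = 5345/170.7 = 31.32 kN.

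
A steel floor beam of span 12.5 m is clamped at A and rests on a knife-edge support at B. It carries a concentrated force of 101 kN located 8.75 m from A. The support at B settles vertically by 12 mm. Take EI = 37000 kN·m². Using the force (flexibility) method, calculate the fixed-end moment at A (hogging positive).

Release the roller at B. Primary structure: cantilever fixed at A.
Deflection at B on the released cantilever, summing each load's contribution:
  point load 101 at a = 8.75: Pa²(3L − a)/(6EI) = 37053/EI
Flexibility coefficient — unit upward force at B: δ_{BB} = L³/(3EI) = 651/EI.
With EI = 37000 kN·m²: δ_0 = 1.0014 m and δ_{BB} = 0.017596 m/kN.
Compatibility — the beam at B must follow the support down by 0.012 m: δ_0 − R_B·δ_{BB} = 0.012, so R_B = (1.0014 − 0.012)/0.017596 = 56.23 kN.
Moment equilibrium about A: M_A = Σ(load moments about A) − R_B·L = 883.8 − 56.23×12.5 = 180.9 kN·m.

M_A = 180.9 kN·m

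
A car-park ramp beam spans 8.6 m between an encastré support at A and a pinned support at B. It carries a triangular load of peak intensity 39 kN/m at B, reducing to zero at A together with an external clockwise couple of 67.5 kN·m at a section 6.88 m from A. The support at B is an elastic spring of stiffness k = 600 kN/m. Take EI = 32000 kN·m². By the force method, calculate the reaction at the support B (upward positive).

R_B = 82.73 kN

Release the roller at B. Primary structure: cantilever fixed at A.
Primary-structure tip deflection at B by superposition:
  triangular load, peak 39 at the free end: 11w₀L⁴/(120EI) = 19556/EI
  clockwise couple 67.5 at a = 6.88: M₀a(2L − a)/(2EI) = 2396/EI
  δ_0 = 21952/EI
Tip deflection under a unit load at B: L³/(3EI) = 212/EI.
With EI = 32000 kN·m²: δ_0 = 0.686 m and δ_{BB} = 0.006626 m/kN.
Compatibility — the spring shortens by R_B/k under the reaction it provides: δ_0 − R_B·δ_{BB} = R_B/k. With 1/k = 0.001667 m/kN, R_B = δ_0 / (δ_{BB} + 1/k) = 0.686 / (0.006626 + 0.001667) = 82.73 kN.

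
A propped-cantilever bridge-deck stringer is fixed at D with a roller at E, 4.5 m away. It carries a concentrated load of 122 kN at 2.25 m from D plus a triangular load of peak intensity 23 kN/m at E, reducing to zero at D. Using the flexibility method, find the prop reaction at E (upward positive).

Release the roller at E. Primary structure: cantilever fixed at D.
Free-end deflection of the primary structure under the applied loading (downward +):
  point load 122 at a = 2.25: Pa²(3L − a)/(6EI) = 1158/EI
  triangular load, peak 23 at the free end: 11w₀L⁴/(120EI) = 864.5/EI
  δ_0 = 2023/EI
Flexibility coefficient — unit upward force at E: δ_{EE} = L³/(3EI) = 30.38/EI.
Compatibility at E: δ_0 − R_E·δ_{EE} = 0, so R_E = 2023/30.38 = 66.59 kN.

R_E = 66.59 kN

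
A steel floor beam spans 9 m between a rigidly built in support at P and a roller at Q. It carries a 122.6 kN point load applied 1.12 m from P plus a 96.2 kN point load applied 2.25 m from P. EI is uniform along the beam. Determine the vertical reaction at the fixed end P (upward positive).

Remove the prop at Q; the released (primary) structure is a cantilever built in at P.
Free-end deflection of the primary structure under the applied loading (downward +):
  point load 122.6 at a = 1.12: Pa²(3L − a)/(6EI) = 663.3/EI
  point load 96.2 at a = 2.25: Pa²(3L − a)/(6EI) = 2009/EI
  δ_0 = 2672/EI
Flexibility coefficient — unit upward force at Q: δ_{QQ} = L³/(3EI) = 243/EI.
The prop prevents deflection at Q: R_Q = δ_0/δ_{QQ} = 2672/243 = 11 kN.
Vertical equilibrium: R_P = ΣP − R_Q = 218.8 − 11 = 207.8 kN.

R_P = 207.8 kN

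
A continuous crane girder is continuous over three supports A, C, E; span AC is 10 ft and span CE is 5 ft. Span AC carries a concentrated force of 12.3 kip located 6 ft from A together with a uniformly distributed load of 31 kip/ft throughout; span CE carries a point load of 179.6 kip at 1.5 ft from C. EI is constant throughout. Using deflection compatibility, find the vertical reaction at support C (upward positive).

R_C = 386.4 kip

Release continuity at C by inserting a hinge; the redundant is the internal moment M_C. The primary structure is two simply-supported spans AC and CE.
Rotations at C on the released spans (each span's end-slope, ×1/EI):
  span AC: point load 12.3 at a = 6: Pab(L + a)/(6LEI) = 78.72/EI
  span AC: UDL 31: wL³/(24EI) = 1292/EI
  span CE: point load 179.6 at a = 1.5: Pab(L + b)/(6LEI) = 267.2/EI
  relative rotation θ_0 = (1370 + 267.2)/EI = 1638/EI
A unit hogging moment at C produces rotation L₁/(3EI) + L₂/(3EI) = 5/EI.
Compatibility: M_C·(L₁+L₂)/(3EI) = θ_0, giving M_C = 327.5 kip·ft (hogging).
Span AC, ΣM about A with M_C applied at C: R_C^{AC}·10 = 1624 + 327.5, so R_C^{AC} = 195.1 kip and R_A = 322.3 − 195.1 = 127.2 kip.
Span CE, ΣM about E: R_C^{CE}·5 = 628.6 + 327.5, so R_C^{CE} = 191.2 kip and R_E = 179.6 − 191.2 = -11.62 kip.
R_C = 195.1 + 191.2 = 386.4 kip.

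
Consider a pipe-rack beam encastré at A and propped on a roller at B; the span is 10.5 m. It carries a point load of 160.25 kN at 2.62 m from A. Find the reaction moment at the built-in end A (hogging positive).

M_A = 275.8 kN·m

Remove the prop at B; the released (primary) structure is a cantilever built in at A.
Free-end deflection of the primary structure under the applied loading (downward +):
  point load 160.25 at a = 2.62: Pa²(3L − a)/(6EI) = 5295/EI
Tip deflection under a unit load at B: L³/(3EI) = 385.9/EI.
The prop prevents deflection at B: R_B = δ_0/δ_{BB} = 5295/385.9 = 13.72 kN.
Moment equilibrium about A: M_A = Σ(load moments about A) − R_B·L = 419.9 − 13.72×10.5 = 275.8 kN·m.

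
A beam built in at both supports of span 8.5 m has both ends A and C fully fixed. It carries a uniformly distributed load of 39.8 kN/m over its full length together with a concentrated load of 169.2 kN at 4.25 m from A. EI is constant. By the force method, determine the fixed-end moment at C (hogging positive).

M_C = 419.4 kN·m

Release both end moments; the primary structure is a simply-supported span AC with redundants M_A and M_C.
On the primary (simply-supported) span, the end slopes from the loading are:
  at A: UDL 39.8: wL³/(24EI) = 1018/EI
  at C: UDL 39.8: wL³/(24EI) = 1018/EI
  at A: point load 169.2 at a = 4.25: Pab(L + b)/(6LEI) = 764/EI
  at C: point load 169.2 at a = 4.25: Pab(L + a)/(6LEI) = 764/EI
  θ_A0 = 1782/EI,  θ_C0 = 1782/EI
Flexibility coefficients: a unit moment at one end gives L/(3EI) there and L/(6EI) at the far end, so f₁₁ = f₂₂ = 2.833/EI and f₁₂ = f₂₁ = 1.417/EI.
Compatibility — zero rotation at each built-in end:
  2.833 M_A + 1.417 M_C = 1782
  1.417 M_A + 2.833 M_C = 1782
Solving the pair gives M_A = 419.4 kN·m and M_C = 419.4 kN·m (hogging).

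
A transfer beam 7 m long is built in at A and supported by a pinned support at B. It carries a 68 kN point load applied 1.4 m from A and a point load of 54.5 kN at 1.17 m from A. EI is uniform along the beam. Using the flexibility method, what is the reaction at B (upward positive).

Remove the prop at B; the released (primary) structure is a cantilever built in at A.
Deflection at B on the released cantilever, summing each load's contribution:
  point load 68 at a = 1.4: Pa²(3L − a)/(6EI) = 435.4/EI
  point load 54.5 at a = 1.17: Pa²(3L − a)/(6EI) = 246.6/EI
  δ_0 = 682/EI
Flexibility coefficient — unit upward force at B: δ_{BB} = L³/(3EI) = 114.3/EI.
Compatibility at B: δ_0 − R_B·δ_{BB} = 0, so R_B = 682/114.3 = 5.965 kN.

R_B = 5.965 kN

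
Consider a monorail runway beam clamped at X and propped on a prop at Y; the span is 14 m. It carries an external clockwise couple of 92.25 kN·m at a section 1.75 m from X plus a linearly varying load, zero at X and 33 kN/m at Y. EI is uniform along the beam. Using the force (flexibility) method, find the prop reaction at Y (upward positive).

Release the roller at Y. Primary structure: cantilever fixed at X.
Deflection at Y on the released cantilever, summing each load's contribution:
  clockwise couple 92.25 at a = 1.75: M₀a(2L − a)/(2EI) = 2119/EI
  triangular load, peak 33 at the free end: 11w₀L⁴/(120EI) = 116208/EI
  δ_0 = 118327/EI
Flexibility coefficient — unit upward force at Y: δ_{YY} = L³/(3EI) = 914.7/EI.
The prop prevents deflection at Y: R_Y = δ_0/δ_{YY} = 118327/914.7 = 129.4 kN.

R_Y = 129.4 kN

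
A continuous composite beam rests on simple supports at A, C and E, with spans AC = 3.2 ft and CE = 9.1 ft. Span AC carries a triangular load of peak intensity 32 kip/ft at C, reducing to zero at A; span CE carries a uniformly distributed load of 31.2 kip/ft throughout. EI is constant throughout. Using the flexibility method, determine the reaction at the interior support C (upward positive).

R_C = 279.4 kip

Release continuity at C by inserting a hinge; the redundant is the internal moment M_C. The primary structure is two simply-supported spans AC and CE.
End slopes at the hinge C, treating each span as simply supported:
  span AC: triangular load, peak 32: w₀L³/(45EI) = 23.3/EI
  span CE: UDL 31.2: wL³/(24EI) = 979.6/EI
  relative rotation θ_0 = (23.3 + 979.6)/EI = 1003/EI
A unit hogging moment at C produces rotation L₁/(3EI) + L₂/(3EI) = 4.1/EI.
Compatibility: M_C·(L₁+L₂)/(3EI) = θ_0, giving M_C = 244.6 kip·ft (hogging).
Span AC, ΣM about A with M_C applied at C: R_C^{AC}·3.2 = 109.2 + 244.6, so R_C^{AC} = 110.6 kip and R_A = 51.2 − 110.6 = -59.38 kip.
Span CE, ΣM about E: R_C^{CE}·9.1 = 1292 + 244.6, so R_C^{CE} = 168.8 kip and R_E = 283.9 − 168.8 = 115.1 kip.
R_C = 110.6 + 168.8 = 279.4 kip.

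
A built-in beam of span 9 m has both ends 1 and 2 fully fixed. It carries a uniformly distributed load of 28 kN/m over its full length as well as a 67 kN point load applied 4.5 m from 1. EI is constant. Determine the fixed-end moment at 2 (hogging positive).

M_2 = 264.4 kN·m

Take the two fixed-end moments M_1, M_2 as redundants; the released structure is the simple span 12.
Simple-span end rotations at 1 and 2 under the given loads:
  at 1: UDL 28: wL³/(24EI) = 850.5/EI
  at 2: UDL 28: wL³/(24EI) = 850.5/EI
  at 1: point load 67 at a = 4.5: Pab(L + b)/(6LEI) = 339.2/EI
  at 2: point load 67 at a = 4.5: Pab(L + a)/(6LEI) = 339.2/EI
  θ_10 = 1190/EI,  θ_20 = 1190/EI
Flexibility coefficients: a unit moment at one end gives L/(3EI) there and L/(6EI) at the far end, so f₁₁ = f₂₂ = 3/EI and f₁₂ = f₂₁ = 1.5/EI.
Compatibility — zero rotation at each built-in end:
  3 M_1 + 1.5 M_2 = 1190
  1.5 M_1 + 3 M_2 = 1190
Solving the pair gives M_1 = 264.4 kN·m and M_2 = 264.4 kN·m (hogging).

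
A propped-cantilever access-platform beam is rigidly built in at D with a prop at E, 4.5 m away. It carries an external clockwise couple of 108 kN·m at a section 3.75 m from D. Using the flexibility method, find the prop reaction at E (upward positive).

R_E = 35 kN

Take the reaction at E as the redundant and release it; the primary structure is a cantilever fixed at D.
Free-end deflection of the primary structure under the applied loading (downward +):
  clockwise couple 108 at a = 3.75: M₀a(2L − a)/(2EI) = 1063/EI
Flexibility coefficient — unit upward force at E: δ_{EE} = L³/(3EI) = 30.38/EI.
Compatibility at E: δ_0 − R_E·δ_{EE} = 0, so R_E = 1063/30.38 = 35 kN.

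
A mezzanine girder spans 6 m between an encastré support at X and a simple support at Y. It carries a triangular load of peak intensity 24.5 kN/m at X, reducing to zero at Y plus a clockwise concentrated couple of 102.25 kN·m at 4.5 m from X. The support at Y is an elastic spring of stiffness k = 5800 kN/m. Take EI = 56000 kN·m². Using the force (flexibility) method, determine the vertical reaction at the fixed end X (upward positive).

R_X = 39.41 kN

Release the roller at Y. Primary structure: cantilever fixed at X.
Deflection at Y on the released cantilever, summing each load's contribution:
  triangular load, peak 24.5 at the fixed end: w₀L⁴/(30EI) = 1058/EI
  clockwise couple 102.25 at a = 4.5: M₀a(2L − a)/(2EI) = 1725/EI
  δ_0 = 2784/EI
Tip deflection under a unit load at Y: L³/(3EI) = 72/EI.
With EI = 56000 kN·m²: δ_0 = 0.049712 m and δ_{YY} = 0.001286 m/kN.
Compatibility — the spring shortens by R_Y/k under the reaction it provides: δ_0 − R_Y·δ_{YY} = R_Y/k. With 1/k = 0.000172 m/kN, R_Y = δ_0 / (δ_{YY} + 1/k) = 0.049712 / (0.001286 + 0.000172) = 34.09 kN.
Vertical equilibrium: R_X = ΣP − R_Y = 73.5 − 34.09 = 39.41 kN.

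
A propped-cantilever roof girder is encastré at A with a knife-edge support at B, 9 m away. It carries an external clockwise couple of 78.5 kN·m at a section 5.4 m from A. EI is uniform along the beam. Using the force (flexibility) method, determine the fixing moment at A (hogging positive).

Release the roller at B. Primary structure: cantilever fixed at A.
Downward deflection at the released point B due to the loads:
  clockwise couple 78.5 at a = 5.4: M₀a(2L − a)/(2EI) = 2671/EI
Tip deflection under a unit load at B: L³/(3EI) = 243/EI.
The prop prevents deflection at B: R_B = δ_0/δ_{BB} = 2671/243 = 10.99 kN.
Moment equilibrium about A: M_A = Σ(load moments about A) − R_B·L = 78.5 − 10.99×9 = -20.41 kN·m.

M_A = -20.41 kN·m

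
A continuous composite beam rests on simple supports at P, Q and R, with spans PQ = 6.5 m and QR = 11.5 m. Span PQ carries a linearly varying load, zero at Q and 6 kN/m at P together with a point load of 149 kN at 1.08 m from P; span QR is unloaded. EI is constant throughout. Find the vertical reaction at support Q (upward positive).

Insert a hinge at Q; M_Q is the redundant, and each span becomes simply supported.
Rotations at Q on the released spans (each span's end-slope, ×1/EI):
  span PQ: triangular load, peak 6: 7w₀L³/(360EI) = 32.04/EI
  span PQ: point load 149 at a = 1.08: Pab(L + a)/(6LEI) = 169.5/EI
  relative rotation θ_0 = (201.6 + 0)/EI = 201.6/EI
A unit hogging moment at Q produces rotation L₁/(3EI) + L₂/(3EI) = 6/EI.
Slope continuity at Q: θ_0 = M_Q·6/EI, so M_Q = 201.6/6 = 33.59 kN·m (hogging).
Span PQ, ΣM about P with M_Q applied at Q: R_Q^{PQ}·6.5 = 203.2 + 33.59, so R_Q^{PQ} = 36.43 kN and R_P = 168.5 − 36.43 = 132.1 kN.
Span QR, ΣM about R: R_Q^{QR}·11.5 = 0 + 33.59, so R_Q^{QR} = 2.921 kN and R_R = 0 − 2.921 = -2.921 kN.
R_Q = 36.43 + 2.921 = 39.35 kN.

R_Q = 39.35 kN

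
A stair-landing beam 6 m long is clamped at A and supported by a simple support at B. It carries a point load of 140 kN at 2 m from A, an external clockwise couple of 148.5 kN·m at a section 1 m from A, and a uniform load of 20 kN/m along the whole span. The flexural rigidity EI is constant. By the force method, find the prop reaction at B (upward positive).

Choose R_B as the redundant. The primary structure is the cantilever fixed at A.
Downward deflection at the released point B due to the loads:
  point load 140 at a = 2: Pa²(3L − a)/(6EI) = 1493/EI
  clockwise couple 148.5 at a = 1: M₀a(2L − a)/(2EI) = 816.8/EI
  UDL 20: wL⁴/(8EI) = 3240/EI
  δ_0 = 5550/EI
Flexibility coefficient — unit upward force at B: δ_{BB} = L³/(3EI) = 72/EI.
Compatibility at B: δ_0 − R_B·δ_{BB} = 0, so R_B = 5550/72 = 77.08 kN.

R_B = 77.08 kN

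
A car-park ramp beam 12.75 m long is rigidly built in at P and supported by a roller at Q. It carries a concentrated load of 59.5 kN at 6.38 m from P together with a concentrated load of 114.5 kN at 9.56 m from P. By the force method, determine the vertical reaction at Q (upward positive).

R_Q = 91.05 kN

Remove the prop at Q; the released (primary) structure is a cantilever built in at P.
Primary-structure tip deflection at Q by superposition:
  point load 59.5 at a = 6.38: Pa²(3L − a)/(6EI) = 12864/EI
  point load 114.5 at a = 9.56: Pa²(3L − a)/(6EI) = 50038/EI
  δ_0 = 62902/EI
Tip deflection under a unit load at Q: L³/(3EI) = 690.9/EI.
Compatibility at Q: δ_0 − R_Q·δ_{QQ} = 0, so R_Q = 62902/690.9 = 91.05 kN.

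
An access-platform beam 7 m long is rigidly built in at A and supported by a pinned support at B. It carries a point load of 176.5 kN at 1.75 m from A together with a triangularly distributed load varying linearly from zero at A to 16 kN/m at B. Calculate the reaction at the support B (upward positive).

Release the roller at B. Primary structure: cantilever fixed at A.
Deflection at B on the released cantilever, summing each load's contribution:
  point load 176.5 at a = 1.75: Pa²(3L − a)/(6EI) = 1734/EI
  triangular load, peak 16 at the free end: 11w₀L⁴/(120EI) = 3521/EI
  δ_0 = 5256/EI
Tip deflection under a unit load at B: L³/(3EI) = 114.3/EI.
Compatibility at B: δ_0 − R_B·δ_{BB} = 0, so R_B = 5256/114.3 = 45.97 kN.

R_B = 45.97 kN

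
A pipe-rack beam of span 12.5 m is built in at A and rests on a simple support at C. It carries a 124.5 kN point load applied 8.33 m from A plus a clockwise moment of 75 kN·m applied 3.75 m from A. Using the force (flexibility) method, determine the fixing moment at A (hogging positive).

Remove the prop at C; the released (primary) structure is a cantilever built in at A.
Downward deflection at the released point C due to the loads:
  point load 124.5 at a = 8.33: Pa²(3L − a)/(6EI) = 42000/EI
  clockwise couple 75 at a = 3.75: M₀a(2L − a)/(2EI) = 2988/EI
  δ_0 = 44988/EI
Flexibility coefficient — unit upward force at C: δ_{CC} = L³/(3EI) = 651/EI.
The prop prevents deflection at C: R_C = δ_0/δ_{CC} = 44988/651 = 69.1 kN.
Moment equilibrium about A: M_A = Σ(load moments about A) − R_C·L = 1112 − 69.1×12.5 = 248.3 kN·m.

M_A = 248.3 kN·m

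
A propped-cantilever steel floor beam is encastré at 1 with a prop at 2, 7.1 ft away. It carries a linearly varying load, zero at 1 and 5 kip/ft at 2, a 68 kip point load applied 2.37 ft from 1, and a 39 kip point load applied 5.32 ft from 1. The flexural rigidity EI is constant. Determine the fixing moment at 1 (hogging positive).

M_1 = 136.7 kip·ft

Remove the prop at 2; the released (primary) structure is a cantilever built in at 1.
Free-end deflection of the primary structure under the applied loading (downward +):
  triangular load, peak 5 at the free end: 11w₀L⁴/(120EI) = 1165/EI
  point load 68 at a = 2.37: Pa²(3L − a)/(6EI) = 1205/EI
  point load 39 at a = 5.32: Pa²(3L − a)/(6EI) = 2940/EI
  δ_0 = 5310/EI
Tip deflection under a unit load at 2: L³/(3EI) = 119.3/EI.
The prop prevents deflection at 2: R_2 = δ_0/δ_{22} = 5310/119.3 = 44.5 kip.
Moment equilibrium about 1: M_1 = Σ(load moments about 1) − R_2·L = 452.7 − 44.5×7.1 = 136.7 kip·ft.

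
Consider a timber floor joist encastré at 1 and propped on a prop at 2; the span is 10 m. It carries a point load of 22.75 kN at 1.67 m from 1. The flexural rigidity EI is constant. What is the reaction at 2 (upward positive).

Choose R_2 as the redundant. The primary structure is the cantilever fixed at 1.
Deflection at 2 on the released cantilever, summing each load's contribution:
  point load 22.75 at a = 1.67: Pa²(3L − a)/(6EI) = 299.6/EI
Tip deflection under a unit load at 2: L³/(3EI) = 333.3/EI.
The prop prevents deflection at 2: R_2 = δ_0/δ_{22} = 299.6/333.3 = 0.8987 kN.

R_2 = 0.8987 kN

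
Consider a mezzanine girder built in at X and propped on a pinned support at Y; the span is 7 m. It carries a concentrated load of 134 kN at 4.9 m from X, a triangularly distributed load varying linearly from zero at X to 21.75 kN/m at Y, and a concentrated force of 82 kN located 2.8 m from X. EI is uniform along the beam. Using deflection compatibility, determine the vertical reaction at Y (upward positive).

R_Y = 134.4 kN

Take the reaction at Y as the redundant and release it; the primary structure is a cantilever fixed at X.
Downward deflection at the released point Y due to the loads:
  point load 134 at a = 4.9: Pa²(3L − a)/(6EI) = 8633/EI
  triangular load, peak 21.75 at the free end: 11w₀L⁴/(120EI) = 4787/EI
  point load 82 at a = 2.8: Pa²(3L − a)/(6EI) = 1950/EI
  δ_0 = 15370/EI
Flexibility coefficient — unit upward force at Y: δ_{YY} = L³/(3EI) = 114.3/EI.
The prop prevents deflection at Y: R_Y = δ_0/δ_{YY} = 15370/114.3 = 134.4 kN.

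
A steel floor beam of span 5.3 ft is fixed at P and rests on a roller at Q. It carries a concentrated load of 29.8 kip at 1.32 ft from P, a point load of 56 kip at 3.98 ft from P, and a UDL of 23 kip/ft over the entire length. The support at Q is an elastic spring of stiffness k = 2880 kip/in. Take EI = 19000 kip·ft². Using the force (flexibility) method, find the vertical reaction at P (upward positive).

Remove the prop at Q; the released (primary) structure is a cantilever built in at P.
Free-end deflection of the primary structure under the applied loading (downward +):
  point load 29.8 at a = 1.32: Pa²(3L − a)/(6EI) = 126.2/EI
  point load 56 at a = 3.98: Pa²(3L − a)/(6EI) = 1762/EI
  UDL 23: wL⁴/(8EI) = 2269/EI
  δ_0 = 4157/EI
Flexibility coefficient — unit upward force at Q: δ_{QQ} = L³/(3EI) = 49.63/EI.
With EI = 19000 kip·ft²: δ_0 = 0.21879 ft and δ_{QQ} = 0.002612 ft/kip.
Compatibility — the spring shortens by R_Q/k under the reaction it provides: δ_0 − R_Q·δ_{QQ} = R_Q/k. With 1/k = 1/(2880×12) ft/kip = 0.000029 ft/kip, R_Q = δ_0 / (δ_{QQ} + 1/k) = 0.21879 / (0.002612 + 0.000029) = 82.85 kip.
Vertical equilibrium: R_P = ΣP − R_Q = 207.7 − 82.85 = 124.9 kip.

R_P = 124.9 kip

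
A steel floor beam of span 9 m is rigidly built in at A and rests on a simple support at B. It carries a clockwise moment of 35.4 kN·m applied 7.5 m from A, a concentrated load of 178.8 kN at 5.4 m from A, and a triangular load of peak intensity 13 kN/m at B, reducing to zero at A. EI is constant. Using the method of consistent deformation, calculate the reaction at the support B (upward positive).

R_B = 115.2 kN

Remove the prop at B; the released (primary) structure is a cantilever built in at A.
Primary-structure tip deflection at B by superposition:
  clockwise couple 35.4 at a = 7.5: M₀a(2L − a)/(2EI) = 1394/EI
  point load 178.8 at a = 5.4: Pa²(3L − a)/(6EI) = 18770/EI
  triangular load, peak 13 at the free end: 11w₀L⁴/(120EI) = 7819/EI
  δ_0 = 27982/EI
Flexibility coefficient — unit upward force at B: δ_{BB} = L³/(3EI) = 243/EI.
Compatibility at B: δ_0 − R_B·δ_{BB} = 0, so R_B = 27982/243 = 115.2 kN.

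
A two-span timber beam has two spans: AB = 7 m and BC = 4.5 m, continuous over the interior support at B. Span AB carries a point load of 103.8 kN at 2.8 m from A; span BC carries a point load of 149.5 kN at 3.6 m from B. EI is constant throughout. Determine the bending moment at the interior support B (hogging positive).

M_B = 99.57 kN·m

Insert a hinge at B; M_B is the redundant, and each span becomes simply supported.
End slopes at the hinge B, treating each span as simply supported:
  span AB: point load 103.8 at a = 2.8: Pab(L + a)/(6LEI) = 284.8/EI
  span BC: point load 149.5 at a = 3.6: Pab(L + b)/(6LEI) = 96.88/EI
  relative rotation θ_0 = (284.8 + 96.88)/EI = 381.7/EI
A unit hogging moment at B produces rotation L₁/(3EI) + L₂/(3EI) = 3.833/EI.
Compatibility: M_B·(L₁+L₂)/(3EI) = θ_0, giving M_B = 99.57 kN·m (hogging).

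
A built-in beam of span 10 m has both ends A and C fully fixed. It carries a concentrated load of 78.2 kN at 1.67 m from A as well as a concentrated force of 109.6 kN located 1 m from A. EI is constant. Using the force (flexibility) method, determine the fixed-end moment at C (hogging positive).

M_C = 28.03 kN·m

Release both end moments; the primary structure is a simply-supported span AC with redundants M_A and M_C.
On the primary (simply-supported) span, the end slopes from the loading are:
  at A: point load 78.2 at a = 1.67: Pab(L + b)/(6LEI) = 332.3/EI
  at C: point load 78.2 at a = 1.67: Pab(L + a)/(6LEI) = 211.6/EI
  at A: point load 109.6 at a = 1: Pab(L + b)/(6LEI) = 312.4/EI
  at C: point load 109.6 at a = 1: Pab(L + a)/(6LEI) = 180.8/EI
  θ_A0 = 644.7/EI,  θ_C0 = 392.4/EI
Flexibility coefficients: a unit moment at one end gives L/(3EI) there and L/(6EI) at the far end, so f₁₁ = f₂₂ = 3.333/EI and f₁₂ = f₂₁ = 1.667/EI.
Compatibility — zero rotation at each built-in end:
  3.333 M_A + 1.667 M_C = 644.7
  1.667 M_A + 3.333 M_C = 392.4
Solving the pair gives M_A = 179.4 kN·m and M_C = 28.03 kN·m (hogging).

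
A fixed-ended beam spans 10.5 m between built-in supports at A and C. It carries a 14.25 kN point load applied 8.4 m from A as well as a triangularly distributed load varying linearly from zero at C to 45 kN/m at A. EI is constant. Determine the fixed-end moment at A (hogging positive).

Take the two fixed-end moments M_A, M_C as redundants; the released structure is the simple span AC.
On the primary (simply-supported) span, the end slopes from the loading are:
  at A: point load 14.25 at a = 8.4: Pab(L + b)/(6LEI) = 50.27/EI
  at C: point load 14.25 at a = 8.4: Pab(L + a)/(6LEI) = 75.41/EI
  at A: triangular load, peak 45: w₀L³/(45EI) = 1158/EI
  at C: triangular load, peak 45: 7w₀L³/(360EI) = 1013/EI
  θ_A0 = 1208/EI,  θ_C0 = 1088/EI
Flexibility coefficients: a unit moment at one end gives L/(3EI) there and L/(6EI) at the far end, so f₁₁ = f₂₂ = 3.5/EI and f₁₂ = f₂₁ = 1.75/EI.
Compatibility — zero rotation at each built-in end:
  3.5 M_A + 1.75 M_C = 1208
  1.75 M_A + 3.5 M_C = 1088
Solving the pair gives M_A = 252.9 kN·m and M_C = 184.5 kN·m (hogging).

M_A = 252.9 kN·m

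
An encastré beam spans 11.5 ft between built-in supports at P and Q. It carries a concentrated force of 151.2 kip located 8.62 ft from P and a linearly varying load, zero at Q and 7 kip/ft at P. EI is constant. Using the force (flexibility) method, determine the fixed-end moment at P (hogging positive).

M_P = 128 kip·ft

Release both end moments; the primary structure is a simply-supported span PQ with redundants M_P and M_Q.
On the primary (simply-supported) span, the end slopes from the loading are:
  at P: point load 151.2 at a = 8.62: Pab(L + b)/(6LEI) = 782.3/EI
  at Q: point load 151.2 at a = 8.62: Pab(L + a)/(6LEI) = 1095/EI
  at P: triangular load, peak 7: w₀L³/(45EI) = 236.6/EI
  at Q: triangular load, peak 7: 7w₀L³/(360EI) = 207/EI
  θ_P0 = 1019/EI,  θ_Q0 = 1302/EI
Flexibility coefficients: a unit moment at one end gives L/(3EI) there and L/(6EI) at the far end, so f₁₁ = f₂₂ = 3.833/EI and f₁₂ = f₂₁ = 1.917/EI.
Compatibility — zero rotation at each built-in end:
  3.833 M_P + 1.917 M_Q = 1019
  1.917 M_P + 3.833 M_Q = 1302
Solving the pair gives M_P = 128 kip·ft and M_Q = 275.5 kip·ft (hogging).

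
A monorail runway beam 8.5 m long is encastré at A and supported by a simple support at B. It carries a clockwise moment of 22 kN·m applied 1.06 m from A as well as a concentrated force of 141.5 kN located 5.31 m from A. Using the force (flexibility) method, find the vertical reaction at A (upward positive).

R_A = 75.01 kN

Release the roller at B. Primary structure: cantilever fixed at A.
Deflection at B on the released cantilever, summing each load's contribution:
  clockwise couple 22 at a = 1.06: M₀a(2L − a)/(2EI) = 185.9/EI
  point load 141.5 at a = 5.31: Pa²(3L − a)/(6EI) = 13426/EI
  δ_0 = 13611/EI
Tip deflection under a unit load at B: L³/(3EI) = 204.7/EI.
The prop prevents deflection at B: R_B = δ_0/δ_{BB} = 13611/204.7 = 66.49 kN.
Vertical equilibrium: R_A = ΣP − R_B = 141.5 − 66.49 = 75.01 kN.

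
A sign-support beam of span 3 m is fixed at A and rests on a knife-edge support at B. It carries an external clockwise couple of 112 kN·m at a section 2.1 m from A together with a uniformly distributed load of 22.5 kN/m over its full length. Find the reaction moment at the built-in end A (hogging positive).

Release the roller at B. Primary structure: cantilever fixed at A.
Primary-structure tip deflection at B by superposition:
  clockwise couple 112 at a = 2.1: M₀a(2L − a)/(2EI) = 458.6/EI
  UDL 22.5: wL⁴/(8EI) = 227.8/EI
  δ_0 = 686.5/EI
Tip deflection under a unit load at B: L³/(3EI) = 9/EI.
Compatibility at B: δ_0 − R_B·δ_{BB} = 0, so R_B = 686.5/9 = 76.27 kN.
Moment equilibrium about A: M_A = Σ(load moments about A) − R_B·L = 213.2 − 76.27×3 = -15.57 kN·m.

M_A = -15.57 kN·m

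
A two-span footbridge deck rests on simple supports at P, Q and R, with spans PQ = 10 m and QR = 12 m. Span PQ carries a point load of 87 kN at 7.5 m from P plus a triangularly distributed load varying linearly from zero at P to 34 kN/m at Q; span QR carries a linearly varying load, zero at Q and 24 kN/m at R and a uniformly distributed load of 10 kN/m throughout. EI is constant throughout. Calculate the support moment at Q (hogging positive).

Insert a hinge at Q; M_Q is the redundant, and each span becomes simply supported.
Discontinuity in slope at Q on the released structure — sum the simple-span end rotations:
  span PQ: point load 87 at a = 7.5: Pab(L + a)/(6LEI) = 475.8/EI
  span PQ: triangular load, peak 34: w₀L³/(45EI) = 755.6/EI
  span QR: triangular load, peak 24: 7w₀L³/(360EI) = 806.4/EI
  span QR: UDL 10: wL³/(24EI) = 720/EI
  relative rotation θ_0 = (1231 + 1526)/EI = 2758/EI
A unit hogging moment at Q produces rotation L₁/(3EI) + L₂/(3EI) = 7.333/EI.
Compatibility: M_Q·(L₁+L₂)/(3EI) = θ_0, giving M_Q = 376.1 kN·m (hogging).

M_Q = 376.1 kN·m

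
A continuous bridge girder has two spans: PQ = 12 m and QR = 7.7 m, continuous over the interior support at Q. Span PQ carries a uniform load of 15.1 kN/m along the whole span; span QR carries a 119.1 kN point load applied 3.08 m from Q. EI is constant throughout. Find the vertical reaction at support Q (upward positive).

Insert a hinge at Q; M_Q is the redundant, and each span becomes simply supported.
Discontinuity in slope at Q on the released structure — sum the simple-span end rotations:
  span PQ: UDL 15.1: wL³/(24EI) = 1087/EI
  span QR: point load 119.1 at a = 3.08: Pab(L + b)/(6LEI) = 451.9/EI
  relative rotation θ_0 = (1087 + 451.9)/EI = 1539/EI
A unit hogging moment at Q produces rotation L₁/(3EI) + L₂/(3EI) = 6.567/EI.
Compatibility: M_Q·(L₁+L₂)/(3EI) = θ_0, giving M_Q = 234.4 kN·m (hogging).
Span PQ, ΣM about P with M_Q applied at Q: R_Q^{PQ}·12 = 1087 + 234.4, so R_Q^{PQ} = 110.1 kN and R_P = 181.2 − 110.1 = 71.07 kN.
Span QR, ΣM about R: R_Q^{QR}·7.7 = 550.2 + 234.4, so R_Q^{QR} = 101.9 kN and R_R = 119.1 − 101.9 = 17.2 kN.
R_Q = 110.1 + 101.9 = 212 kN.

R_Q = 212 kN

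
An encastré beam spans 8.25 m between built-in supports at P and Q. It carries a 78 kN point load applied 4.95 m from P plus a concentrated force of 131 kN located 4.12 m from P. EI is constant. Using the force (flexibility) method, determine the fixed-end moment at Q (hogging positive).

Take the two fixed-end moments M_P, M_Q as redundants; the released structure is the simple span PQ.
On the primary (simply-supported) span, the end slopes from the loading are:
  at P: point load 78 at a = 4.95: Pab(L + b)/(6LEI) = 297.3/EI
  at Q: point load 78 at a = 4.95: Pab(L + a)/(6LEI) = 339.8/EI
  at P: point load 131 at a = 4.12: Pab(L + b)/(6LEI) = 557.5/EI
  at Q: point load 131 at a = 4.12: Pab(L + a)/(6LEI) = 557/EI
  θ_P0 = 854.8/EI,  θ_Q0 = 896.8/EI
Flexibility coefficients: a unit moment at one end gives L/(3EI) there and L/(6EI) at the far end, so f₁₁ = f₂₂ = 2.75/EI and f₁₂ = f₂₁ = 1.375/EI.
Compatibility — zero rotation at each built-in end:
  2.75 M_P + 1.375 M_Q = 854.8
  1.375 M_P + 2.75 M_Q = 896.8
Solving the pair gives M_P = 197 kN·m and M_Q = 227.6 kN·m (hogging).

M_Q = 227.6 kN·m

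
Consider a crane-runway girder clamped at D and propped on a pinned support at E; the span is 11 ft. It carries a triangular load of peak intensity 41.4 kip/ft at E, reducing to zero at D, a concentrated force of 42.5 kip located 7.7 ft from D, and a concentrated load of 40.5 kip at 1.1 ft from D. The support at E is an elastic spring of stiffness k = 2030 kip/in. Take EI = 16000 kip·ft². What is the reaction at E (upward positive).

Release the roller at E. Primary structure: cantilever fixed at D.
Deflection at E on the released cantilever, summing each load's contribution:
  triangular load, peak 41.4 at the free end: 11w₀L⁴/(120EI) = 55563/EI
  point load 42.5 at a = 7.7: Pa²(3L − a)/(6EI) = 10625/EI
  point load 40.5 at a = 1.1: Pa²(3L − a)/(6EI) = 260.5/EI
  δ_0 = 66448/EI
Flexibility coefficient — unit upward force at E: δ_{EE} = L³/(3EI) = 443.7/EI.
With EI = 16000 kip·ft²: δ_0 = 4.153 ft and δ_{EE} = 0.027729 ft/kip.
Compatibility — the spring shortens by R_E/k under the reaction it provides: δ_0 − R_E·δ_{EE} = R_E/k. With 1/k = 1/(2030×12) ft/kip = 0.000041 ft/kip, R_E = δ_0 / (δ_{EE} + 1/k) = 4.153 / (0.027729 + 0.000041) = 149.5 kip.

R_E = 149.5 kip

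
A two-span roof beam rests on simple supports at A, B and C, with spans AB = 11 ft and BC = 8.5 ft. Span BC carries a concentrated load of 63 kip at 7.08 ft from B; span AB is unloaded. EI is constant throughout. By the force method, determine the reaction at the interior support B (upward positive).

R_B = 14.48 kip

Take M_B as the redundant. Released structure: two simple spans AB and BC with a hinge at B.
Rotations at B on the released spans (each span's end-slope, ×1/EI):
  span BC: point load 63 at a = 7.08: Pab(L + b)/(6LEI) = 123.2/EI
  relative rotation θ_0 = (0 + 123.2)/EI = 123.2/EI
A unit hogging moment at B produces rotation L₁/(3EI) + L₂/(3EI) = 6.5/EI.
Slope continuity at B: θ_0 = M_B·6.5/EI, so M_B = 123.2/6.5 = 18.95 kip·ft (hogging).
Span AB, ΣM about A with M_B applied at B: R_B^{AB}·11 = 0 + 18.95, so R_B^{AB} = 1.723 kip and R_A = 0 − 1.723 = -1.723 kip.
Span BC, ΣM about C: R_B^{BC}·8.5 = 89.46 + 18.95, so R_B^{BC} = 12.75 kip and R_C = 63 − 12.75 = 50.25 kip.
R_B = 1.723 + 12.75 = 14.48 kip.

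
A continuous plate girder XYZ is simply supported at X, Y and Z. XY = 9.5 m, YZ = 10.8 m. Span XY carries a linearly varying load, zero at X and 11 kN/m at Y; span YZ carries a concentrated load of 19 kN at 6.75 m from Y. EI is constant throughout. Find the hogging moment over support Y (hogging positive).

M_Y = 48.56 kN·m

Take M_Y as the redundant. Released structure: two simple spans XY and YZ with a hinge at Y.
End slopes at the hinge Y, treating each span as simply supported:
  span XY: triangular load, peak 11: w₀L³/(45EI) = 209.6/EI
  span YZ: point load 19 at a = 6.75: Pab(L + b)/(6LEI) = 119/EI
  relative rotation θ_0 = (209.6 + 119)/EI = 328.6/EI
A unit hogging moment at Y produces rotation L₁/(3EI) + L₂/(3EI) = 6.767/EI.
Compatibility: M_Y·(L₁+L₂)/(3EI) = θ_0, giving M_Y = 48.56 kN·m (hogging).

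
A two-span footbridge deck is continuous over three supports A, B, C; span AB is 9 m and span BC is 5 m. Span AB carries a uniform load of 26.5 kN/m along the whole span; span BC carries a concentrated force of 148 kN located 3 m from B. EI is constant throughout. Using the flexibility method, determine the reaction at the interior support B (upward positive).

Insert a hinge at B; M_B is the redundant, and each span becomes simply supported.
Rotations at B on the released spans (each span's end-slope, ×1/EI):
  span AB: UDL 26.5: wL³/(24EI) = 804.9/EI
  span BC: point load 148 at a = 3: Pab(L + b)/(6LEI) = 207.2/EI
  relative rotation θ_0 = (804.9 + 207.2)/EI = 1012/EI
A unit hogging moment at B produces rotation L₁/(3EI) + L₂/(3EI) = 4.667/EI.
Slope continuity at B: θ_0 = M_B·4.667/EI, so M_B = 1012/4.667 = 216.9 kN·m (hogging).
Span AB, ΣM about A with M_B applied at B: R_B^{AB}·9 = 1073 + 216.9, so R_B^{AB} = 143.3 kN and R_A = 238.5 − 143.3 = 95.15 kN.
Span BC, ΣM about C: R_B^{BC}·5 = 296 + 216.9, so R_B^{BC} = 102.6 kN and R_C = 148 − 102.6 = 45.42 kN.
R_B = 143.3 + 102.6 = 245.9 kN.

R_B = 245.9 kN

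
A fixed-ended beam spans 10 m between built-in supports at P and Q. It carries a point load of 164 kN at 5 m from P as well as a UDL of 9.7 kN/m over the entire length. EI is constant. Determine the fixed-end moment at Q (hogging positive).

Release both end moments; the primary structure is a simply-supported span PQ with redundants M_P and M_Q.
End rotations of the released simple span under the applied load (×1/EI):
  at P: point load 164 at a = 5: Pab(L + b)/(6LEI) = 1025/EI
  at Q: point load 164 at a = 5: Pab(L + a)/(6LEI) = 1025/EI
  at P: UDL 9.7: wL³/(24EI) = 404.2/EI
  at Q: UDL 9.7: wL³/(24EI) = 404.2/EI
  θ_P0 = 1429/EI,  θ_Q0 = 1429/EI
Flexibility coefficients: a unit moment at one end gives L/(3EI) there and L/(6EI) at the far end, so f₁₁ = f₂₂ = 3.333/EI and f₁₂ = f₂₁ = 1.667/EI.
Compatibility — zero rotation at each built-in end:
  3.333 M_P + 1.667 M_Q = 1429
  1.667 M_P + 3.333 M_Q = 1429
Solving the pair gives M_P = 285.8 kN·m and M_Q = 285.8 kN·m (hogging).

M_Q = 285.8 kN·m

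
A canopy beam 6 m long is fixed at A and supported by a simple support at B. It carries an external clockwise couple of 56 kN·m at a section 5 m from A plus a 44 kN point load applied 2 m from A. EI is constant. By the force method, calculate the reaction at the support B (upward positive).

R_B = 20.13 kN

Release the roller at B. Primary structure: cantilever fixed at A.
Primary-structure tip deflection at B by superposition:
  clockwise couple 56 at a = 5: M₀a(2L − a)/(2EI) = 980/EI
  point load 44 at a = 2: Pa²(3L − a)/(6EI) = 469.3/EI
  δ_0 = 1449/EI
Tip deflection under a unit load at B: L³/(3EI) = 72/EI.
The prop prevents deflection at B: R_B = δ_0/δ_{BB} = 1449/72 = 20.13 kN.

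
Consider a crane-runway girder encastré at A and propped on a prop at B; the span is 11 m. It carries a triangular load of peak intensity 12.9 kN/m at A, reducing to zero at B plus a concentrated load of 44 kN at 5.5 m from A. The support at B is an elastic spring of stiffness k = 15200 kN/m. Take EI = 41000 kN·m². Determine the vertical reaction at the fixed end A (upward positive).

R_A = 87.18 kN

Release the roller at B. Primary structure: cantilever fixed at A.
Deflection at B on the released cantilever, summing each load's contribution:
  triangular load, peak 12.9 at the fixed end: w₀L⁴/(30EI) = 6296/EI
  point load 44 at a = 5.5: Pa²(3L − a)/(6EI) = 6100/EI
  δ_0 = 12396/EI
Flexibility coefficient — unit upward force at B: δ_{BB} = L³/(3EI) = 443.7/EI.
With EI = 41000 kN·m²: δ_0 = 0.30234 m and δ_{BB} = 0.010821 m/kN.
Compatibility — the spring shortens by R_B/k under the reaction it provides: δ_0 − R_B·δ_{BB} = R_B/k. With 1/k = 0.000066 m/kN, R_B = δ_0 / (δ_{BB} + 1/k) = 0.30234 / (0.010821 + 0.000066) = 27.77 kN.
Vertical equilibrium: R_A = ΣP − R_B = 115 − 27.77 = 87.18 kN.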